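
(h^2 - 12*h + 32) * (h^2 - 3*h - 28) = h^4 - 15*h^3 + 40*h^2 + 240*h - 896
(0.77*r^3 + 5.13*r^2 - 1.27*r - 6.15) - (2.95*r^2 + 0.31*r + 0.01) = 0.77*r^3 + 2.18*r^2 - 1.58*r - 6.16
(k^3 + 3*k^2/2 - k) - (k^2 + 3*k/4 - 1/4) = k^3 + k^2/2 - 7*k/4 + 1/4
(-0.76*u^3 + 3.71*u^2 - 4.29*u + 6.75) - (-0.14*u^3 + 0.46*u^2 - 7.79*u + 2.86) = -0.62*u^3 + 3.25*u^2 + 3.5*u + 3.89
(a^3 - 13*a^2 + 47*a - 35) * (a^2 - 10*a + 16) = a^5 - 23*a^4 + 193*a^3 - 713*a^2 + 1102*a - 560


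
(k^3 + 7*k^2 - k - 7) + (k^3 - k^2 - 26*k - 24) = 2*k^3 + 6*k^2 - 27*k - 31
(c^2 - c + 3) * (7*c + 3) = 7*c^3 - 4*c^2 + 18*c + 9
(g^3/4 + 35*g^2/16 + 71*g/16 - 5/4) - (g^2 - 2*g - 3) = g^3/4 + 19*g^2/16 + 103*g/16 + 7/4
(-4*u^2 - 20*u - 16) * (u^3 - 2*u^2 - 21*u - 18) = -4*u^5 - 12*u^4 + 108*u^3 + 524*u^2 + 696*u + 288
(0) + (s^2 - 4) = s^2 - 4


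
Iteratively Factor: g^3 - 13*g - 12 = (g - 4)*(g^2 + 4*g + 3) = (g - 4)*(g + 1)*(g + 3)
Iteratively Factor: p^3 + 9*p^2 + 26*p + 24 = (p + 3)*(p^2 + 6*p + 8) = (p + 3)*(p + 4)*(p + 2)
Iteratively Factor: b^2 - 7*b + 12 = (b - 4)*(b - 3)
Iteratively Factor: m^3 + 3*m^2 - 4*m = (m - 1)*(m^2 + 4*m) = (m - 1)*(m + 4)*(m)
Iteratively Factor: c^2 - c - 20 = (c + 4)*(c - 5)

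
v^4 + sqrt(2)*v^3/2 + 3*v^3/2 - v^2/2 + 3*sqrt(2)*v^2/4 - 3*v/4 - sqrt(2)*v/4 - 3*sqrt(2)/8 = (v + 3/2)*(v - sqrt(2)/2)*(v + sqrt(2)/2)^2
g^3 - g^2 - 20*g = g*(g - 5)*(g + 4)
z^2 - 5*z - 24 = (z - 8)*(z + 3)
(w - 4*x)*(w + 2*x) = w^2 - 2*w*x - 8*x^2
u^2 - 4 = (u - 2)*(u + 2)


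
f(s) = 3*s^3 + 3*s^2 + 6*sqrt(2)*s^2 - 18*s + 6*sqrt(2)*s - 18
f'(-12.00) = 1010.84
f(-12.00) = -3433.94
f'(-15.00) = 1670.93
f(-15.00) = -7416.09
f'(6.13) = 469.49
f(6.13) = 1046.30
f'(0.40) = 1.11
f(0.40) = -19.78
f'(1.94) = 68.92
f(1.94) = 28.67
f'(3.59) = 188.94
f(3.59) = 234.67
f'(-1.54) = -23.54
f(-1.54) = 12.93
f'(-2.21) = -16.32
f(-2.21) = 26.74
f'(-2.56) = -9.34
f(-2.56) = 31.30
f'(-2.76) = -4.36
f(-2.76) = 32.68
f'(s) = 9*s^2 + 6*s + 12*sqrt(2)*s - 18 + 6*sqrt(2)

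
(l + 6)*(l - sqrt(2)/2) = l^2 - sqrt(2)*l/2 + 6*l - 3*sqrt(2)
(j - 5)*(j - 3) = j^2 - 8*j + 15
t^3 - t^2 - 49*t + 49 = (t - 7)*(t - 1)*(t + 7)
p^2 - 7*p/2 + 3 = (p - 2)*(p - 3/2)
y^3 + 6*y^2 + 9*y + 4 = (y + 1)^2*(y + 4)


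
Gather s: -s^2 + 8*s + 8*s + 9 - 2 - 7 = -s^2 + 16*s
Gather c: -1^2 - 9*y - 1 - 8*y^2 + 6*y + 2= -8*y^2 - 3*y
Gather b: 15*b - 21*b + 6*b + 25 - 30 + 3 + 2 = 0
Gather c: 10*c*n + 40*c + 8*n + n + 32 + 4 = c*(10*n + 40) + 9*n + 36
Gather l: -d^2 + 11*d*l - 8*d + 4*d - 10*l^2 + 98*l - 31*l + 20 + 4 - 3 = -d^2 - 4*d - 10*l^2 + l*(11*d + 67) + 21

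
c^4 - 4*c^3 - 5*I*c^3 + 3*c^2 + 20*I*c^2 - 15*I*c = c*(c - 3)*(c - 1)*(c - 5*I)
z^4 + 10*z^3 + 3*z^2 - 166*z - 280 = (z - 4)*(z + 2)*(z + 5)*(z + 7)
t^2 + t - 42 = (t - 6)*(t + 7)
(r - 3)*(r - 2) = r^2 - 5*r + 6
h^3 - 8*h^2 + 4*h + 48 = (h - 6)*(h - 4)*(h + 2)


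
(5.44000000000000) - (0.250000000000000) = 5.19000000000000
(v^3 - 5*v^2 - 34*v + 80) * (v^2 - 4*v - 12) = v^5 - 9*v^4 - 26*v^3 + 276*v^2 + 88*v - 960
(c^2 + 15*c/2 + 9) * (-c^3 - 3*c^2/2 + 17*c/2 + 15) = -c^5 - 9*c^4 - 47*c^3/4 + 261*c^2/4 + 189*c + 135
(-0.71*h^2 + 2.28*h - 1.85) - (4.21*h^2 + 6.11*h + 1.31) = -4.92*h^2 - 3.83*h - 3.16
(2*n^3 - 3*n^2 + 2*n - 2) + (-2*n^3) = -3*n^2 + 2*n - 2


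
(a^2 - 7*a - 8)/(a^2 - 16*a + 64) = (a + 1)/(a - 8)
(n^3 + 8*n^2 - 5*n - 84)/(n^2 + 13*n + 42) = (n^2 + n - 12)/(n + 6)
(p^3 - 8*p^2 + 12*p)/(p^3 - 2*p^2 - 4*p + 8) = p*(p - 6)/(p^2 - 4)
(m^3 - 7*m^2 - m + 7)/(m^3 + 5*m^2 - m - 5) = (m - 7)/(m + 5)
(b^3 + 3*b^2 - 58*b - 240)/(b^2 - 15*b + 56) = (b^2 + 11*b + 30)/(b - 7)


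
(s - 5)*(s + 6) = s^2 + s - 30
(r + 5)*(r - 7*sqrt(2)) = r^2 - 7*sqrt(2)*r + 5*r - 35*sqrt(2)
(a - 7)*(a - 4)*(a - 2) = a^3 - 13*a^2 + 50*a - 56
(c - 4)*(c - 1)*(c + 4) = c^3 - c^2 - 16*c + 16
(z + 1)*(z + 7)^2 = z^3 + 15*z^2 + 63*z + 49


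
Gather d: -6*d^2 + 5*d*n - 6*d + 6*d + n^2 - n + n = -6*d^2 + 5*d*n + n^2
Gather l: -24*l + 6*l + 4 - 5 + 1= -18*l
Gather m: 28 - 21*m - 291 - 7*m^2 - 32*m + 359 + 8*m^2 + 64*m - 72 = m^2 + 11*m + 24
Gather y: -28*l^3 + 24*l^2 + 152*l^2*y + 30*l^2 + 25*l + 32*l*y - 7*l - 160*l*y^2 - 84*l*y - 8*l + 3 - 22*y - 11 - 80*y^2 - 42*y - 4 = -28*l^3 + 54*l^2 + 10*l + y^2*(-160*l - 80) + y*(152*l^2 - 52*l - 64) - 12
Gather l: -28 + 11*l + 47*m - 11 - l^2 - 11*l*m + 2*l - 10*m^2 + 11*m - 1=-l^2 + l*(13 - 11*m) - 10*m^2 + 58*m - 40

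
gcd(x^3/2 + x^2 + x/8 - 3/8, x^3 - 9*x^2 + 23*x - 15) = 1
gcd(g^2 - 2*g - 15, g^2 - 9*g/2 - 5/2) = g - 5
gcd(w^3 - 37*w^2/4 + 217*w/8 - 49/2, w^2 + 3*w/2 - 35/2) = w - 7/2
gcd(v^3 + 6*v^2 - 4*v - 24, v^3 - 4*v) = v^2 - 4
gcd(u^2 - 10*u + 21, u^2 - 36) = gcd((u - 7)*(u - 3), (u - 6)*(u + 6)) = 1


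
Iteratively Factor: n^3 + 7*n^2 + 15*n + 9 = (n + 3)*(n^2 + 4*n + 3) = (n + 1)*(n + 3)*(n + 3)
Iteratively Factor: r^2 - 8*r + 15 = (r - 3)*(r - 5)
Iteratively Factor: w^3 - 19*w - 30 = (w + 3)*(w^2 - 3*w - 10) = (w - 5)*(w + 3)*(w + 2)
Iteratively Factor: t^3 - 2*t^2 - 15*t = (t + 3)*(t^2 - 5*t) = t*(t + 3)*(t - 5)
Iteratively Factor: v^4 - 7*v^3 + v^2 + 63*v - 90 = (v - 2)*(v^3 - 5*v^2 - 9*v + 45) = (v - 5)*(v - 2)*(v^2 - 9) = (v - 5)*(v - 2)*(v + 3)*(v - 3)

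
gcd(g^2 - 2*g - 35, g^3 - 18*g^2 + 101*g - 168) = g - 7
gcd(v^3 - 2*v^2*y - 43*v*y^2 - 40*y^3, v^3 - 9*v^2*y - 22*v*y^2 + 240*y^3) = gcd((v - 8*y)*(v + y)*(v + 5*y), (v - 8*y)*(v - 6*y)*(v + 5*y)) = -v^2 + 3*v*y + 40*y^2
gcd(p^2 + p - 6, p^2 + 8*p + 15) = p + 3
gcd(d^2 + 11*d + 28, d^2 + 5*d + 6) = 1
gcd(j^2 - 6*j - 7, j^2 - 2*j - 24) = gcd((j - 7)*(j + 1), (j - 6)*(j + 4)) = 1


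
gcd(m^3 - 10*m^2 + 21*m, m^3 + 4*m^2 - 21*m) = m^2 - 3*m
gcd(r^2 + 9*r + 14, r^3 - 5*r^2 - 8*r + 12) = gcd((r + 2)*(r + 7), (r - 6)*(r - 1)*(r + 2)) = r + 2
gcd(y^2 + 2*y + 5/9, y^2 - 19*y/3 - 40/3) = y + 5/3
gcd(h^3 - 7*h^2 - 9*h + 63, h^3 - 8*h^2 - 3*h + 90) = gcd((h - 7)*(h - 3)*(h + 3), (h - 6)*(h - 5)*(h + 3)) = h + 3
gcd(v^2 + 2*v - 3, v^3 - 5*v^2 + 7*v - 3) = v - 1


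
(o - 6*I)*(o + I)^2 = o^3 - 4*I*o^2 + 11*o + 6*I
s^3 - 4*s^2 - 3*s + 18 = (s - 3)^2*(s + 2)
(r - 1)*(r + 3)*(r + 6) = r^3 + 8*r^2 + 9*r - 18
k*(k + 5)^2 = k^3 + 10*k^2 + 25*k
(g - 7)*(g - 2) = g^2 - 9*g + 14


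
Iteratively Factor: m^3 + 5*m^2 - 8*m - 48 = (m + 4)*(m^2 + m - 12) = (m - 3)*(m + 4)*(m + 4)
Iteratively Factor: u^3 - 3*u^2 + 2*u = (u)*(u^2 - 3*u + 2) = u*(u - 1)*(u - 2)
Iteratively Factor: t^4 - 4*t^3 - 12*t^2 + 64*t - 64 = (t - 4)*(t^3 - 12*t + 16) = (t - 4)*(t - 2)*(t^2 + 2*t - 8) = (t - 4)*(t - 2)^2*(t + 4)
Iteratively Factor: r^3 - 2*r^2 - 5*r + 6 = (r - 1)*(r^2 - r - 6) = (r - 3)*(r - 1)*(r + 2)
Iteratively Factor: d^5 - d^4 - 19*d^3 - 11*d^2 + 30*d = (d - 5)*(d^4 + 4*d^3 + d^2 - 6*d) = (d - 5)*(d - 1)*(d^3 + 5*d^2 + 6*d) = (d - 5)*(d - 1)*(d + 3)*(d^2 + 2*d) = (d - 5)*(d - 1)*(d + 2)*(d + 3)*(d)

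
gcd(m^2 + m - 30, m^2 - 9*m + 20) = m - 5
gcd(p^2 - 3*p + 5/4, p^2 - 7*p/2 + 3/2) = p - 1/2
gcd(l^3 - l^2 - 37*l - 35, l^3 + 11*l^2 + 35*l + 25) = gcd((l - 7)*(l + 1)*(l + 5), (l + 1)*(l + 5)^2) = l^2 + 6*l + 5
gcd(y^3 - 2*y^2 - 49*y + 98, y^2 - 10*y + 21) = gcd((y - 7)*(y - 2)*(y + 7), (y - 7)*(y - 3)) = y - 7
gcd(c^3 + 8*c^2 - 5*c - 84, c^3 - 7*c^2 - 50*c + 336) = c + 7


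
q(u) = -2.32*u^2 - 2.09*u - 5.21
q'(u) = -4.64*u - 2.09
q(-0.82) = -5.06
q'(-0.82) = 1.71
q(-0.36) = -4.76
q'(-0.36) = -0.42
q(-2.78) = -17.33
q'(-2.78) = 10.81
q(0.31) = -6.08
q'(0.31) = -3.53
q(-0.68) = -4.86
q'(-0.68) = 1.07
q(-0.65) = -4.83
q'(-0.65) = 0.93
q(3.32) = -37.72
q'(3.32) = -17.49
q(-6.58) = -91.91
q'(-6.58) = 28.44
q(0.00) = -5.21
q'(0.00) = -2.09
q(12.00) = -364.37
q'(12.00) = -57.77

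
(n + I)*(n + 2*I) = n^2 + 3*I*n - 2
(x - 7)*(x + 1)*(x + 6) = x^3 - 43*x - 42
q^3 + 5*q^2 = q^2*(q + 5)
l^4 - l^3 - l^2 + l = l*(l - 1)^2*(l + 1)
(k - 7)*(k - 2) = k^2 - 9*k + 14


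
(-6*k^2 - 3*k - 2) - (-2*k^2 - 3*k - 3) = 1 - 4*k^2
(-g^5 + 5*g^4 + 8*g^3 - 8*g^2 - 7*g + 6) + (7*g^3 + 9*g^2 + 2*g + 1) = -g^5 + 5*g^4 + 15*g^3 + g^2 - 5*g + 7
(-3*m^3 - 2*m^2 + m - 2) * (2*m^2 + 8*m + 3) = -6*m^5 - 28*m^4 - 23*m^3 - 2*m^2 - 13*m - 6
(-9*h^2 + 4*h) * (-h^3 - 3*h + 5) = 9*h^5 - 4*h^4 + 27*h^3 - 57*h^2 + 20*h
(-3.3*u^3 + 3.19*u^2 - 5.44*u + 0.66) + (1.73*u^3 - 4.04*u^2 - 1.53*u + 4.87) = -1.57*u^3 - 0.85*u^2 - 6.97*u + 5.53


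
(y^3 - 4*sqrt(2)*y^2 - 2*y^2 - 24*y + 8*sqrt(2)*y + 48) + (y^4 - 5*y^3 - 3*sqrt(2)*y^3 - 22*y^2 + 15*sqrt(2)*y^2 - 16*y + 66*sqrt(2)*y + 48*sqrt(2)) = y^4 - 3*sqrt(2)*y^3 - 4*y^3 - 24*y^2 + 11*sqrt(2)*y^2 - 40*y + 74*sqrt(2)*y + 48 + 48*sqrt(2)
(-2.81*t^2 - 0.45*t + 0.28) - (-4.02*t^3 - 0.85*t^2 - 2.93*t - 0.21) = 4.02*t^3 - 1.96*t^2 + 2.48*t + 0.49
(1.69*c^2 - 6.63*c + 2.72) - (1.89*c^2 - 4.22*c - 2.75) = -0.2*c^2 - 2.41*c + 5.47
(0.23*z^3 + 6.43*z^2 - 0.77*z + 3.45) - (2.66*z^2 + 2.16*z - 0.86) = 0.23*z^3 + 3.77*z^2 - 2.93*z + 4.31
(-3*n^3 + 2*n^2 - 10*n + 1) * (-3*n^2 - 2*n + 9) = 9*n^5 - n^3 + 35*n^2 - 92*n + 9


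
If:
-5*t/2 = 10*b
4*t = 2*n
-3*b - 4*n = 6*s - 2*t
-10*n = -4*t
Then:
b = 0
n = 0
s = 0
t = 0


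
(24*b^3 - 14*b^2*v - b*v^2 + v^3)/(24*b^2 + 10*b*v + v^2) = (6*b^2 - 5*b*v + v^2)/(6*b + v)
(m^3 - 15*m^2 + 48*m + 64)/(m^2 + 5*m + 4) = (m^2 - 16*m + 64)/(m + 4)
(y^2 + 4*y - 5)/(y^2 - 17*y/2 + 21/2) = 2*(y^2 + 4*y - 5)/(2*y^2 - 17*y + 21)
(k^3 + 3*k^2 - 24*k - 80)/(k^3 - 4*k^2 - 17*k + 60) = (k + 4)/(k - 3)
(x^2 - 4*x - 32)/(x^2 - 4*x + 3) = (x^2 - 4*x - 32)/(x^2 - 4*x + 3)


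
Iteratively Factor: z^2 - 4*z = (z)*(z - 4)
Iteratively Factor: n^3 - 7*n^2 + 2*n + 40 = (n + 2)*(n^2 - 9*n + 20) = (n - 5)*(n + 2)*(n - 4)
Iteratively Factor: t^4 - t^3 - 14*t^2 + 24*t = (t - 2)*(t^3 + t^2 - 12*t) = (t - 3)*(t - 2)*(t^2 + 4*t) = t*(t - 3)*(t - 2)*(t + 4)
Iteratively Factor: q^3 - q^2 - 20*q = (q - 5)*(q^2 + 4*q) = (q - 5)*(q + 4)*(q)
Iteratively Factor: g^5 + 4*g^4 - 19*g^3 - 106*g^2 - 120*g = (g)*(g^4 + 4*g^3 - 19*g^2 - 106*g - 120) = g*(g + 3)*(g^3 + g^2 - 22*g - 40) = g*(g + 3)*(g + 4)*(g^2 - 3*g - 10) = g*(g + 2)*(g + 3)*(g + 4)*(g - 5)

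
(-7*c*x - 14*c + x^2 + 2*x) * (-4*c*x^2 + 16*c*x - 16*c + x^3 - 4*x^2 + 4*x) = 28*c^2*x^3 - 56*c^2*x^2 - 112*c^2*x + 224*c^2 - 11*c*x^4 + 22*c*x^3 + 44*c*x^2 - 88*c*x + x^5 - 2*x^4 - 4*x^3 + 8*x^2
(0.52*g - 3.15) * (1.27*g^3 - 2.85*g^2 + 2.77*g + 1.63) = 0.6604*g^4 - 5.4825*g^3 + 10.4179*g^2 - 7.8779*g - 5.1345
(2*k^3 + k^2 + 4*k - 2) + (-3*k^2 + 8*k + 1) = 2*k^3 - 2*k^2 + 12*k - 1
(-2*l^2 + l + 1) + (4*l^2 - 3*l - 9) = 2*l^2 - 2*l - 8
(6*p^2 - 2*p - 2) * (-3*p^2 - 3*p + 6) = -18*p^4 - 12*p^3 + 48*p^2 - 6*p - 12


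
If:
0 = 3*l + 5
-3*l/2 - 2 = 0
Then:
No Solution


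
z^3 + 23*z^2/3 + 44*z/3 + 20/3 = (z + 2/3)*(z + 2)*(z + 5)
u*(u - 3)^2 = u^3 - 6*u^2 + 9*u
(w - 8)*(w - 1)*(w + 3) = w^3 - 6*w^2 - 19*w + 24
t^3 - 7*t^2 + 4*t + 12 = (t - 6)*(t - 2)*(t + 1)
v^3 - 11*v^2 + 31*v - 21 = (v - 7)*(v - 3)*(v - 1)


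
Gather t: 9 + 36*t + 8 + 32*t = 68*t + 17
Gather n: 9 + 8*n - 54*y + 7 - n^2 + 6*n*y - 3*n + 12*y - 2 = -n^2 + n*(6*y + 5) - 42*y + 14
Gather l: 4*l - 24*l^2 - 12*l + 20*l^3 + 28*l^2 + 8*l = 20*l^3 + 4*l^2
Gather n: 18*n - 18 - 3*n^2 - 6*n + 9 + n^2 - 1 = -2*n^2 + 12*n - 10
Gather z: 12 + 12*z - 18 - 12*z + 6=0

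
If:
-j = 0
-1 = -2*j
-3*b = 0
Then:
No Solution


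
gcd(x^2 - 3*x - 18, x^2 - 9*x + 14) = 1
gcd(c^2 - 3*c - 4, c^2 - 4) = 1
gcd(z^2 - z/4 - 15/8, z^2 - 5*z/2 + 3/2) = z - 3/2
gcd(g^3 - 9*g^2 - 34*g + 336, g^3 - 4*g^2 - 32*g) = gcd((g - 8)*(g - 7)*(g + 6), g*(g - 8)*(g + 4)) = g - 8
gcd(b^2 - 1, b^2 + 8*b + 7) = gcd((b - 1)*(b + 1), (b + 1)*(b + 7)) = b + 1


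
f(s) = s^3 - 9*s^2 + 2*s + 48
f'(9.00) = 83.00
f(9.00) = 66.00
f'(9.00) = 83.00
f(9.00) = 66.00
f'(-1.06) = 24.45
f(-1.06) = 34.58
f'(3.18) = -24.90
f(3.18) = -4.49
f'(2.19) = -23.03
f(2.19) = 19.72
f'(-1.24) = 28.93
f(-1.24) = 29.77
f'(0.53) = -6.70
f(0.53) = 46.68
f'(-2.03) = 50.90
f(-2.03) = -1.51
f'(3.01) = -25.00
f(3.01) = -0.25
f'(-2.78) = 75.23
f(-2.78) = -48.60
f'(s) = 3*s^2 - 18*s + 2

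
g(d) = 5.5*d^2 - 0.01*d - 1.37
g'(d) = 11.0*d - 0.01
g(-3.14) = 52.89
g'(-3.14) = -34.55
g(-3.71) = 74.37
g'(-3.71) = -40.82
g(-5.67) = 175.51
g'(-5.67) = -62.38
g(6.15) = 206.59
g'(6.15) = 67.64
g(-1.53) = 11.52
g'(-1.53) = -16.84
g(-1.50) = 11.02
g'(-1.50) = -16.51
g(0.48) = -0.11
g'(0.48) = 5.27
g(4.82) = 126.36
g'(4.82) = 53.01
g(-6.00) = 196.69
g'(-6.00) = -66.01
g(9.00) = 444.04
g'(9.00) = 98.99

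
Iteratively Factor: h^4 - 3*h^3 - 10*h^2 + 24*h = (h - 2)*(h^3 - h^2 - 12*h) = h*(h - 2)*(h^2 - h - 12) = h*(h - 4)*(h - 2)*(h + 3)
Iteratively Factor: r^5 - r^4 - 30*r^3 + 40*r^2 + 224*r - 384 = (r - 2)*(r^4 + r^3 - 28*r^2 - 16*r + 192) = (r - 2)*(r + 4)*(r^3 - 3*r^2 - 16*r + 48) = (r - 2)*(r + 4)^2*(r^2 - 7*r + 12) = (r - 3)*(r - 2)*(r + 4)^2*(r - 4)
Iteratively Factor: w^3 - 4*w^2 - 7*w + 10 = (w - 5)*(w^2 + w - 2) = (w - 5)*(w + 2)*(w - 1)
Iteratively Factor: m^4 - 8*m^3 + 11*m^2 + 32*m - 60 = (m + 2)*(m^3 - 10*m^2 + 31*m - 30) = (m - 5)*(m + 2)*(m^2 - 5*m + 6) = (m - 5)*(m - 3)*(m + 2)*(m - 2)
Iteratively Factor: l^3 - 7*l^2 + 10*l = (l - 2)*(l^2 - 5*l) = l*(l - 2)*(l - 5)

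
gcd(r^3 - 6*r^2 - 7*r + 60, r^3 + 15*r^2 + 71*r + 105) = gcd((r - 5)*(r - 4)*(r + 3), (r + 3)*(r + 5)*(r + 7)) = r + 3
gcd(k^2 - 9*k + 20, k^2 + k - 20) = k - 4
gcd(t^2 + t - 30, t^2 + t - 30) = t^2 + t - 30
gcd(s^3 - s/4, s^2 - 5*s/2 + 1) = s - 1/2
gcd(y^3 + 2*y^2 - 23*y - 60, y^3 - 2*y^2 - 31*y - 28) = y + 4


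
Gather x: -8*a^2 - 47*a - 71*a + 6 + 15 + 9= -8*a^2 - 118*a + 30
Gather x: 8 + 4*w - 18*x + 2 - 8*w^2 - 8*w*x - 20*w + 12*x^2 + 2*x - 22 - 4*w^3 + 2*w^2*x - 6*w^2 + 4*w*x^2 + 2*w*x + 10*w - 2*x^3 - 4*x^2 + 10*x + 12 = -4*w^3 - 14*w^2 - 6*w - 2*x^3 + x^2*(4*w + 8) + x*(2*w^2 - 6*w - 6)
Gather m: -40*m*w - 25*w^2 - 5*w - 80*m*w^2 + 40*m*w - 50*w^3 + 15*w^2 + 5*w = -80*m*w^2 - 50*w^3 - 10*w^2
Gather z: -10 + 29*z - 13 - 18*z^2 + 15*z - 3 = -18*z^2 + 44*z - 26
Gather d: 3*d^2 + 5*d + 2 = 3*d^2 + 5*d + 2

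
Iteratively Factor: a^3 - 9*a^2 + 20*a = (a - 5)*(a^2 - 4*a) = (a - 5)*(a - 4)*(a)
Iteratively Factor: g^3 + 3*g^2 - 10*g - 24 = (g + 4)*(g^2 - g - 6) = (g + 2)*(g + 4)*(g - 3)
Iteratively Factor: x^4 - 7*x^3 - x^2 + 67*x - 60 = (x - 1)*(x^3 - 6*x^2 - 7*x + 60) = (x - 1)*(x + 3)*(x^2 - 9*x + 20) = (x - 5)*(x - 1)*(x + 3)*(x - 4)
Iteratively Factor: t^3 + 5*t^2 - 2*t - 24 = (t - 2)*(t^2 + 7*t + 12) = (t - 2)*(t + 3)*(t + 4)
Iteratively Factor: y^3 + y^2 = (y)*(y^2 + y) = y^2*(y + 1)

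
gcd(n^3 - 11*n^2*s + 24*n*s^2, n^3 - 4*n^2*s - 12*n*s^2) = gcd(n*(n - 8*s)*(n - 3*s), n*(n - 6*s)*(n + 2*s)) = n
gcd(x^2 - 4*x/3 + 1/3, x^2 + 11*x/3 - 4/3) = x - 1/3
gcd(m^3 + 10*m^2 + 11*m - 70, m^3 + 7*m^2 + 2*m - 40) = m^2 + 3*m - 10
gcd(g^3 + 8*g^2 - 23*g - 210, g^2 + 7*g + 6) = g + 6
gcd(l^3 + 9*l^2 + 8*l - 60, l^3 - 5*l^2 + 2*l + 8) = l - 2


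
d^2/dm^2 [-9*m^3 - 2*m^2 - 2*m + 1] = -54*m - 4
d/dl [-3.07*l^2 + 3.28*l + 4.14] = 3.28 - 6.14*l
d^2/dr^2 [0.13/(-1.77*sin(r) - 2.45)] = (0.407277*sin(r)^2 - 0.563745*sin(r) - 0.814554)/(1.77*sin(r) + 2.45)^3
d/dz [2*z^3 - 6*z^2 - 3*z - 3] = 6*z^2 - 12*z - 3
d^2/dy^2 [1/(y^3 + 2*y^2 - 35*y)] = 2*(-y*(3*y + 2)*(y^2 + 2*y - 35) + (3*y^2 + 4*y - 35)^2)/(y^3*(y^2 + 2*y - 35)^3)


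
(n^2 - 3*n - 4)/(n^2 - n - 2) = (n - 4)/(n - 2)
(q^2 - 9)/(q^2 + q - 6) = (q - 3)/(q - 2)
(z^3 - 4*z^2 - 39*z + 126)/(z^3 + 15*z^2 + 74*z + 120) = (z^2 - 10*z + 21)/(z^2 + 9*z + 20)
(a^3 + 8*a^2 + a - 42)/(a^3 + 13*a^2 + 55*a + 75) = (a^2 + 5*a - 14)/(a^2 + 10*a + 25)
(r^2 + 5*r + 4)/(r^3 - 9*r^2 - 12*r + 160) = (r + 1)/(r^2 - 13*r + 40)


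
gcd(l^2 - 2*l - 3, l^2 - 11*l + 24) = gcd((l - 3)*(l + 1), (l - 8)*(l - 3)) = l - 3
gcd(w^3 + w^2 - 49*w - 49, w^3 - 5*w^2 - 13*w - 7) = w^2 - 6*w - 7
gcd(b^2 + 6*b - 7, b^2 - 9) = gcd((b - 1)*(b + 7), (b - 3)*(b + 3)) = 1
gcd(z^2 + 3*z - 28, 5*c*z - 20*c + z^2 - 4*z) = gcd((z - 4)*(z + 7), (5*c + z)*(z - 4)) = z - 4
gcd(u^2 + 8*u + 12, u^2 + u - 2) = u + 2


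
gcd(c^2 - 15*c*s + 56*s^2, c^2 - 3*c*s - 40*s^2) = -c + 8*s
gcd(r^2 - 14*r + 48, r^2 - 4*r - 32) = r - 8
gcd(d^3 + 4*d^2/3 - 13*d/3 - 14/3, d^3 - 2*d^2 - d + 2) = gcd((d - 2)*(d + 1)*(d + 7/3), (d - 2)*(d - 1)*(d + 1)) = d^2 - d - 2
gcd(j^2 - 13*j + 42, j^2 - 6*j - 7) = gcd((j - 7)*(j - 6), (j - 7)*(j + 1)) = j - 7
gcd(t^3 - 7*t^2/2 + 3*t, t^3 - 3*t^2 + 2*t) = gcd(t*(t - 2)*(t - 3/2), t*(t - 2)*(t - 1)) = t^2 - 2*t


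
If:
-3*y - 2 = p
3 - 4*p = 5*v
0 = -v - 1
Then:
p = 2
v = -1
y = -4/3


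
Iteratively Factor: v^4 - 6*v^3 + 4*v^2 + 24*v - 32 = (v - 4)*(v^3 - 2*v^2 - 4*v + 8) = (v - 4)*(v - 2)*(v^2 - 4) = (v - 4)*(v - 2)^2*(v + 2)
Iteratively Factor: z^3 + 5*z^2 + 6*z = (z + 2)*(z^2 + 3*z) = z*(z + 2)*(z + 3)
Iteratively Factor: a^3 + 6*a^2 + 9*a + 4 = (a + 1)*(a^2 + 5*a + 4) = (a + 1)*(a + 4)*(a + 1)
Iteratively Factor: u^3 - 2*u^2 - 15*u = (u - 5)*(u^2 + 3*u) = u*(u - 5)*(u + 3)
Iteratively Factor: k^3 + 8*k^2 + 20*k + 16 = (k + 4)*(k^2 + 4*k + 4) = (k + 2)*(k + 4)*(k + 2)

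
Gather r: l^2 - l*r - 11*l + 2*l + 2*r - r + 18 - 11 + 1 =l^2 - 9*l + r*(1 - l) + 8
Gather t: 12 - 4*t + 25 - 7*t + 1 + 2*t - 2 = 36 - 9*t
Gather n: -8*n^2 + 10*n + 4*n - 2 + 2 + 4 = -8*n^2 + 14*n + 4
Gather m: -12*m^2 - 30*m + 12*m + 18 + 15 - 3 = -12*m^2 - 18*m + 30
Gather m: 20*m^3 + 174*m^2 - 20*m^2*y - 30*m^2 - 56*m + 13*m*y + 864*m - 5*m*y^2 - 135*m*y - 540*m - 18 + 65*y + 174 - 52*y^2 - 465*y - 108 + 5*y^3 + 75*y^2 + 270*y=20*m^3 + m^2*(144 - 20*y) + m*(-5*y^2 - 122*y + 268) + 5*y^3 + 23*y^2 - 130*y + 48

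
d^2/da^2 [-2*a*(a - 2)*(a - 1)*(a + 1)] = -24*a^2 + 24*a + 4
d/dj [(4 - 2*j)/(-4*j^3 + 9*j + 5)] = 2*(4*j^3 - 9*j - 3*(j - 2)*(4*j^2 - 3) - 5)/(-4*j^3 + 9*j + 5)^2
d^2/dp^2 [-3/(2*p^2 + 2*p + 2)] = 3*(p^2 + p - (2*p + 1)^2 + 1)/(p^2 + p + 1)^3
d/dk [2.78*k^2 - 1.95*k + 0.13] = 5.56*k - 1.95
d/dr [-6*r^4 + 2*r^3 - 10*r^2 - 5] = 2*r*(-12*r^2 + 3*r - 10)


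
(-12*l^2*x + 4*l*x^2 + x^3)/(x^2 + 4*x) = (-12*l^2 + 4*l*x + x^2)/(x + 4)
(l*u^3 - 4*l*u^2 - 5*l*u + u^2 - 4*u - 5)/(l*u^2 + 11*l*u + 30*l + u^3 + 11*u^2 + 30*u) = (l*u^3 - 4*l*u^2 - 5*l*u + u^2 - 4*u - 5)/(l*u^2 + 11*l*u + 30*l + u^3 + 11*u^2 + 30*u)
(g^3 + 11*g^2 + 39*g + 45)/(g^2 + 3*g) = g + 8 + 15/g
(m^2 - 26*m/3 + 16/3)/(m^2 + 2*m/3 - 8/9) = 3*(m - 8)/(3*m + 4)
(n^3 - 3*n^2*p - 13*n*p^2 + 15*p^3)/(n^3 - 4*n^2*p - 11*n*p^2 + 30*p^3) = (-n + p)/(-n + 2*p)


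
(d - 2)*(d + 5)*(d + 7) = d^3 + 10*d^2 + 11*d - 70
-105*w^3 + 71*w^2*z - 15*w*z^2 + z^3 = (-7*w + z)*(-5*w + z)*(-3*w + z)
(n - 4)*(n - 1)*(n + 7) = n^3 + 2*n^2 - 31*n + 28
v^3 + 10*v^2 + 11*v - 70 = (v - 2)*(v + 5)*(v + 7)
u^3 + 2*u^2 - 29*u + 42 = (u - 3)*(u - 2)*(u + 7)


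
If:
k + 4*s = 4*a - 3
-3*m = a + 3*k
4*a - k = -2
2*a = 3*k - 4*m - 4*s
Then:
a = -57/82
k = -32/41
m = 83/82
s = -5/4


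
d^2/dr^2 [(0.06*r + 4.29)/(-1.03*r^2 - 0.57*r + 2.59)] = (-(0.06*r + 4.29)*(2.06*r + 0.57)*(4.12*r + 1.14) + (0.3708*r + 8.9058)*(1.03*r^2 + 0.57*r - 2.59))/(1.03*r^2 + 0.57*r - 2.59)^3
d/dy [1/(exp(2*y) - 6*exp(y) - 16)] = 2*(3 - exp(y))*exp(y)/(-exp(2*y) + 6*exp(y) + 16)^2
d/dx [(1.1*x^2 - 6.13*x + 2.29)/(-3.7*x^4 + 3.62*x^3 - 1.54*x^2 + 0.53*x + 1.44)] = (8.14*x^5 - 72.025*x^4 + 78.2732*x^3 - 33.7266*x^2 + 10.2212*x - 10.0409)/(13.69*x^8 - 26.788*x^7 + 24.5004*x^6 - 15.0716*x^5 - 4.4472*x^4 + 8.7932*x^3 - 4.1543*x^2 + 1.5264*x + 2.0736)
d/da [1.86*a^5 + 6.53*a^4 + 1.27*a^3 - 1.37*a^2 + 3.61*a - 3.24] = 9.3*a^4 + 26.12*a^3 + 3.81*a^2 - 2.74*a + 3.61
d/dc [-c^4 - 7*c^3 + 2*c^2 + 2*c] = -4*c^3 - 21*c^2 + 4*c + 2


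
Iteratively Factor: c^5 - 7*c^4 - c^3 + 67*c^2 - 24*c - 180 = (c - 3)*(c^4 - 4*c^3 - 13*c^2 + 28*c + 60) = (c - 3)*(c + 2)*(c^3 - 6*c^2 - c + 30) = (c - 5)*(c - 3)*(c + 2)*(c^2 - c - 6) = (c - 5)*(c - 3)^2*(c + 2)*(c + 2)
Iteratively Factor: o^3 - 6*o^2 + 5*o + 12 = (o - 3)*(o^2 - 3*o - 4) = (o - 4)*(o - 3)*(o + 1)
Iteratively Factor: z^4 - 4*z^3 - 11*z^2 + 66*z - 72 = (z + 4)*(z^3 - 8*z^2 + 21*z - 18) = (z - 3)*(z + 4)*(z^2 - 5*z + 6) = (z - 3)^2*(z + 4)*(z - 2)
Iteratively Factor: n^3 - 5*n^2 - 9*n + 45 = (n - 5)*(n^2 - 9) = (n - 5)*(n - 3)*(n + 3)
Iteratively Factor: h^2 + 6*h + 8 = (h + 2)*(h + 4)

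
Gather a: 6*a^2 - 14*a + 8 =6*a^2 - 14*a + 8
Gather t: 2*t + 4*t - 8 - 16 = 6*t - 24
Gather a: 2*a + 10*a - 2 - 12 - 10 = 12*a - 24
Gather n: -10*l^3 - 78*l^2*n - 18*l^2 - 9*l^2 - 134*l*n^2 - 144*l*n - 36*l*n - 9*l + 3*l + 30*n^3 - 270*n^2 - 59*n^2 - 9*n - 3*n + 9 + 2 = -10*l^3 - 27*l^2 - 6*l + 30*n^3 + n^2*(-134*l - 329) + n*(-78*l^2 - 180*l - 12) + 11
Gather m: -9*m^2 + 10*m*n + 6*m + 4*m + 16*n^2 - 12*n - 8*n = -9*m^2 + m*(10*n + 10) + 16*n^2 - 20*n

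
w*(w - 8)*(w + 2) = w^3 - 6*w^2 - 16*w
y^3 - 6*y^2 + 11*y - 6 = (y - 3)*(y - 2)*(y - 1)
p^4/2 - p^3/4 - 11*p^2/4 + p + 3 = (p/2 + 1/2)*(p - 2)*(p - 3/2)*(p + 2)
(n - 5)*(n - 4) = n^2 - 9*n + 20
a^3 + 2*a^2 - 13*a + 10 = (a - 2)*(a - 1)*(a + 5)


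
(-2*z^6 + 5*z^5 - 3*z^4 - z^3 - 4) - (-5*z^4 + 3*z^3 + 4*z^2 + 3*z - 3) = -2*z^6 + 5*z^5 + 2*z^4 - 4*z^3 - 4*z^2 - 3*z - 1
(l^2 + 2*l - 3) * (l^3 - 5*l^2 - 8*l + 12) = l^5 - 3*l^4 - 21*l^3 + 11*l^2 + 48*l - 36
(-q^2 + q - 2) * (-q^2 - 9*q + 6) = q^4 + 8*q^3 - 13*q^2 + 24*q - 12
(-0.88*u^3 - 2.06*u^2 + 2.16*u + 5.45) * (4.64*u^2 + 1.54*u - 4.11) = -4.0832*u^5 - 10.9136*u^4 + 10.4668*u^3 + 37.081*u^2 - 0.4846*u - 22.3995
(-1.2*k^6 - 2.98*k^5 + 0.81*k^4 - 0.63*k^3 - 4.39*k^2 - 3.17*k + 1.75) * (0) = 0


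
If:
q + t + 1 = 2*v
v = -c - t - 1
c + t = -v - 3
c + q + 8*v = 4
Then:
No Solution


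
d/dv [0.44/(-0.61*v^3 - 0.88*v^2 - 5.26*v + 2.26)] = (0.8052*v^2 + 0.7744*v + 2.3144)/(0.61*v^3 + 0.88*v^2 + 5.26*v - 2.26)^2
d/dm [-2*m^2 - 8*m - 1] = -4*m - 8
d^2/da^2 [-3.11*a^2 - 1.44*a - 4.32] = -6.22000000000000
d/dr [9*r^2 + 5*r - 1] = 18*r + 5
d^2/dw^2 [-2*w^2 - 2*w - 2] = -4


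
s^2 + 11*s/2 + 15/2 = (s + 5/2)*(s + 3)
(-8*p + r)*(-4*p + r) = 32*p^2 - 12*p*r + r^2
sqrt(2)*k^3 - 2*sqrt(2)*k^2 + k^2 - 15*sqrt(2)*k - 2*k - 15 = (k - 5)*(k + 3)*(sqrt(2)*k + 1)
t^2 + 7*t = t*(t + 7)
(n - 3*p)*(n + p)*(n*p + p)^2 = n^4*p^2 - 2*n^3*p^3 + 2*n^3*p^2 - 3*n^2*p^4 - 4*n^2*p^3 + n^2*p^2 - 6*n*p^4 - 2*n*p^3 - 3*p^4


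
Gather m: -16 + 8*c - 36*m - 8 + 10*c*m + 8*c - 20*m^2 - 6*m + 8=16*c - 20*m^2 + m*(10*c - 42) - 16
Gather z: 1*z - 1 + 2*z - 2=3*z - 3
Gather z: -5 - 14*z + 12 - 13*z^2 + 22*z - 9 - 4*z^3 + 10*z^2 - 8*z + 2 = -4*z^3 - 3*z^2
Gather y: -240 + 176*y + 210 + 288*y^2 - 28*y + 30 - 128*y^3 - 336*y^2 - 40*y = -128*y^3 - 48*y^2 + 108*y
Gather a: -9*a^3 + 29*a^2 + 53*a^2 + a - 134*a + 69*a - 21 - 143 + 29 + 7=-9*a^3 + 82*a^2 - 64*a - 128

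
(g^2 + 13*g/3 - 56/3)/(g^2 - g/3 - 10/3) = (-3*g^2 - 13*g + 56)/(-3*g^2 + g + 10)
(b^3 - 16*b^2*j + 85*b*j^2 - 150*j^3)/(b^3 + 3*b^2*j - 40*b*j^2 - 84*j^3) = (b^2 - 10*b*j + 25*j^2)/(b^2 + 9*b*j + 14*j^2)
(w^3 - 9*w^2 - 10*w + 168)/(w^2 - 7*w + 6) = (w^2 - 3*w - 28)/(w - 1)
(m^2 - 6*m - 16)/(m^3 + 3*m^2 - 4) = (m - 8)/(m^2 + m - 2)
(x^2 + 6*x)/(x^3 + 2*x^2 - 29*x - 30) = x/(x^2 - 4*x - 5)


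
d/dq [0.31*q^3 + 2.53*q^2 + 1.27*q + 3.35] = 0.93*q^2 + 5.06*q + 1.27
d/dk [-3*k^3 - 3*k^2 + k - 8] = -9*k^2 - 6*k + 1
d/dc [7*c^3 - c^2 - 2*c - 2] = 21*c^2 - 2*c - 2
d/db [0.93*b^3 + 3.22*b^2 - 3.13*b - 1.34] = 2.79*b^2 + 6.44*b - 3.13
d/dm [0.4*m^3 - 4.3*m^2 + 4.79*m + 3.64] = 1.2*m^2 - 8.6*m + 4.79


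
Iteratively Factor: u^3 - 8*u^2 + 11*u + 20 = (u - 4)*(u^2 - 4*u - 5) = (u - 5)*(u - 4)*(u + 1)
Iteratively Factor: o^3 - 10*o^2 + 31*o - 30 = (o - 5)*(o^2 - 5*o + 6) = (o - 5)*(o - 3)*(o - 2)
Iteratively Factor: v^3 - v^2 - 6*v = (v + 2)*(v^2 - 3*v) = (v - 3)*(v + 2)*(v)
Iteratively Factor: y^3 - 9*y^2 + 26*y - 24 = (y - 3)*(y^2 - 6*y + 8) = (y - 3)*(y - 2)*(y - 4)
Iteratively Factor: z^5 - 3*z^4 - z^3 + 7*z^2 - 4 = (z + 1)*(z^4 - 4*z^3 + 3*z^2 + 4*z - 4) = (z + 1)^2*(z^3 - 5*z^2 + 8*z - 4) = (z - 1)*(z + 1)^2*(z^2 - 4*z + 4) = (z - 2)*(z - 1)*(z + 1)^2*(z - 2)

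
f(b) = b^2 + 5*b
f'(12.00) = 29.00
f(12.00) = 204.00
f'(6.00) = 17.00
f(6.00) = 66.00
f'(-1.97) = 1.06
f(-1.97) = -5.97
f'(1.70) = 8.40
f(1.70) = 11.39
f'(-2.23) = 0.54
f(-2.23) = -6.18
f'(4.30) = 13.60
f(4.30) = 39.99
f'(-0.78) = 3.44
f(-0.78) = -3.29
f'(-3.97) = -2.94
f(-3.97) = -4.09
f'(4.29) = 13.58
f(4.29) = 39.85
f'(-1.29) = 2.42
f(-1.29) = -4.79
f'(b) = 2*b + 5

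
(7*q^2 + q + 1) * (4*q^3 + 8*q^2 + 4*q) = 28*q^5 + 60*q^4 + 40*q^3 + 12*q^2 + 4*q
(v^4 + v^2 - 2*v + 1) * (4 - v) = -v^5 + 4*v^4 - v^3 + 6*v^2 - 9*v + 4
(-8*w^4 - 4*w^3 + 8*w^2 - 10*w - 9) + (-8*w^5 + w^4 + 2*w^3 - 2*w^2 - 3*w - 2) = -8*w^5 - 7*w^4 - 2*w^3 + 6*w^2 - 13*w - 11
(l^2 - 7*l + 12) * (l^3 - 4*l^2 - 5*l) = l^5 - 11*l^4 + 35*l^3 - 13*l^2 - 60*l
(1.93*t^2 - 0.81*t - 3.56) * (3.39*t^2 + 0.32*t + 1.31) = 6.5427*t^4 - 2.1283*t^3 - 9.7993*t^2 - 2.2003*t - 4.6636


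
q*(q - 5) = q^2 - 5*q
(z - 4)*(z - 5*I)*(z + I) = z^3 - 4*z^2 - 4*I*z^2 + 5*z + 16*I*z - 20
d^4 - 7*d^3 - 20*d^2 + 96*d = d*(d - 8)*(d - 3)*(d + 4)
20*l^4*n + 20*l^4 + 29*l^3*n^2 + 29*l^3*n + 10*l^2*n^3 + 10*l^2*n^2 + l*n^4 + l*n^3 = (l + n)*(4*l + n)*(5*l + n)*(l*n + l)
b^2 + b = b*(b + 1)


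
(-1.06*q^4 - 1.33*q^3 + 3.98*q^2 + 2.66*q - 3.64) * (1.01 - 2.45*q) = 2.597*q^5 + 2.1879*q^4 - 11.0943*q^3 - 2.4972*q^2 + 11.6046*q - 3.6764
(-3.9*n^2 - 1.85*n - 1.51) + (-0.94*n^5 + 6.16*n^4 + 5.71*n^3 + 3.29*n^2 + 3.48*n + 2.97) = -0.94*n^5 + 6.16*n^4 + 5.71*n^3 - 0.61*n^2 + 1.63*n + 1.46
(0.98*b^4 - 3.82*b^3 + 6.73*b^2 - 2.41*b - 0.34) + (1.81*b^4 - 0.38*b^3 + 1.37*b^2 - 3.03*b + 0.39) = 2.79*b^4 - 4.2*b^3 + 8.1*b^2 - 5.44*b + 0.05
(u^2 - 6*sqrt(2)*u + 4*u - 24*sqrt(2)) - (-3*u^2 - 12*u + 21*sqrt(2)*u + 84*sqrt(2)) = 4*u^2 - 27*sqrt(2)*u + 16*u - 108*sqrt(2)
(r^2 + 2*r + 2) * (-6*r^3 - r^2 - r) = -6*r^5 - 13*r^4 - 15*r^3 - 4*r^2 - 2*r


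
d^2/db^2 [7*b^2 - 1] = 14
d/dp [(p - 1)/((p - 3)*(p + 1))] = (-p^2 + 2*p - 5)/(p^4 - 4*p^3 - 2*p^2 + 12*p + 9)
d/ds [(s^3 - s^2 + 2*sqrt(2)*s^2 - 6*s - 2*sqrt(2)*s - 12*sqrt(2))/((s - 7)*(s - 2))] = (s^4 - 18*s^3 - 16*sqrt(2)*s^2 + 57*s^2 - 28*s + 80*sqrt(2)*s - 136*sqrt(2) - 84)/(s^4 - 18*s^3 + 109*s^2 - 252*s + 196)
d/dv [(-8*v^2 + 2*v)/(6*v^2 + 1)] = 2*(-6*v^2 - 8*v + 1)/(36*v^4 + 12*v^2 + 1)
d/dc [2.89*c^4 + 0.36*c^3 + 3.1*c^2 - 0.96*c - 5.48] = 11.56*c^3 + 1.08*c^2 + 6.2*c - 0.96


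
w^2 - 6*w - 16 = (w - 8)*(w + 2)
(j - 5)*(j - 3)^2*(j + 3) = j^4 - 8*j^3 + 6*j^2 + 72*j - 135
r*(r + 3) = r^2 + 3*r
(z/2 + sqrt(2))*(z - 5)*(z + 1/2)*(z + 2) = z^4/2 - 5*z^3/4 + sqrt(2)*z^3 - 23*z^2/4 - 5*sqrt(2)*z^2/2 - 23*sqrt(2)*z/2 - 5*z/2 - 5*sqrt(2)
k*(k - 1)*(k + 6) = k^3 + 5*k^2 - 6*k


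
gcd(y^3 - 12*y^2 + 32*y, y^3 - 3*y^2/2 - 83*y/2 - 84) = y - 8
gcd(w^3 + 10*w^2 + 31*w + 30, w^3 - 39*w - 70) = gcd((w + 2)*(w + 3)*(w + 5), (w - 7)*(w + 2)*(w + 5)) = w^2 + 7*w + 10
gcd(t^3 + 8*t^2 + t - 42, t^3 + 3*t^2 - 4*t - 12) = t^2 + t - 6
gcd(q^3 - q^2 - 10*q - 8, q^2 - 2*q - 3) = q + 1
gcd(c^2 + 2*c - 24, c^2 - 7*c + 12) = c - 4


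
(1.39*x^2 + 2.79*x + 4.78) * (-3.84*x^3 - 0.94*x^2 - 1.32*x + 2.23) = -5.3376*x^5 - 12.0202*x^4 - 22.8126*x^3 - 5.0763*x^2 - 0.0879000000000003*x + 10.6594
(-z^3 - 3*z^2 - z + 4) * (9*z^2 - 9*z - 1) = -9*z^5 - 18*z^4 + 19*z^3 + 48*z^2 - 35*z - 4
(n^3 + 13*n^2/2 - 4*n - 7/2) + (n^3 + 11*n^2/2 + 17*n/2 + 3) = 2*n^3 + 12*n^2 + 9*n/2 - 1/2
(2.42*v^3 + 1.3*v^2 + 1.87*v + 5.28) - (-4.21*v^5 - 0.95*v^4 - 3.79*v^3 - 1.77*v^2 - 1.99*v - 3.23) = 4.21*v^5 + 0.95*v^4 + 6.21*v^3 + 3.07*v^2 + 3.86*v + 8.51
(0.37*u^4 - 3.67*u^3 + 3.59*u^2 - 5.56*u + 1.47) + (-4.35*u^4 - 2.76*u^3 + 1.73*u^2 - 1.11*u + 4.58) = -3.98*u^4 - 6.43*u^3 + 5.32*u^2 - 6.67*u + 6.05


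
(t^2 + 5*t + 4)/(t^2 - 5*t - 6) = (t + 4)/(t - 6)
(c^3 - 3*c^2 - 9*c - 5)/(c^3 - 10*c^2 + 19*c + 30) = (c + 1)/(c - 6)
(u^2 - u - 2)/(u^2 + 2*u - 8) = (u + 1)/(u + 4)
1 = 1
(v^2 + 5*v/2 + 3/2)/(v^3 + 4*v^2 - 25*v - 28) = (v + 3/2)/(v^2 + 3*v - 28)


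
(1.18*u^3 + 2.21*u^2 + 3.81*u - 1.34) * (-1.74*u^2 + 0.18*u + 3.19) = -2.0532*u^5 - 3.633*u^4 - 2.4674*u^3 + 10.0673*u^2 + 11.9127*u - 4.2746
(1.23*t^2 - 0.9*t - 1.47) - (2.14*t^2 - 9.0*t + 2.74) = -0.91*t^2 + 8.1*t - 4.21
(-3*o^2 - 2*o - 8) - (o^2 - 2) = -4*o^2 - 2*o - 6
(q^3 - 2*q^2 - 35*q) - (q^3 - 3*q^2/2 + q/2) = -q^2/2 - 71*q/2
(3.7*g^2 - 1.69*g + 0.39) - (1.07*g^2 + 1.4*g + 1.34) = 2.63*g^2 - 3.09*g - 0.95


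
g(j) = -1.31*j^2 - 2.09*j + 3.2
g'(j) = -2.62*j - 2.09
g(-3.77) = -7.54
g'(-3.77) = 7.79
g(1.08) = -0.59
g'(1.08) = -4.92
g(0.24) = 2.62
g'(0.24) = -2.72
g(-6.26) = -35.05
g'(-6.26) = 14.31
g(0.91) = 0.21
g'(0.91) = -4.47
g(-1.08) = 3.93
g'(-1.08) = 0.74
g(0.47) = 1.93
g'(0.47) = -3.32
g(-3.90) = -8.57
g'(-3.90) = 8.13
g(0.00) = 3.20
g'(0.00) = -2.09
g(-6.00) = -31.42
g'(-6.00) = 13.63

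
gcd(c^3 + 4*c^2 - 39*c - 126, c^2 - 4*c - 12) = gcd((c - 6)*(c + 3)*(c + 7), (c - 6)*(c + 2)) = c - 6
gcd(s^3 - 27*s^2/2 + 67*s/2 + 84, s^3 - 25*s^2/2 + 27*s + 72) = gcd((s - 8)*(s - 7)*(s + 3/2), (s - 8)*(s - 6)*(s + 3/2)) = s^2 - 13*s/2 - 12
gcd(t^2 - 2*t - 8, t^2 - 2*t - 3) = 1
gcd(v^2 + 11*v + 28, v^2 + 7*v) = v + 7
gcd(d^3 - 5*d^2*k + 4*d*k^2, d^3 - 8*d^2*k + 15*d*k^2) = d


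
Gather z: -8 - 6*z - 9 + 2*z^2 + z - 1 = 2*z^2 - 5*z - 18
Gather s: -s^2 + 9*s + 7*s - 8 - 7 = -s^2 + 16*s - 15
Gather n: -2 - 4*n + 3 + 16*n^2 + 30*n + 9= 16*n^2 + 26*n + 10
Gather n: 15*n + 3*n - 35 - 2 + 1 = 18*n - 36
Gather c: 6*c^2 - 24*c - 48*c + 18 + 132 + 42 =6*c^2 - 72*c + 192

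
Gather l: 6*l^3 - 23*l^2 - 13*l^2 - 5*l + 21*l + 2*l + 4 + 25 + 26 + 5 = 6*l^3 - 36*l^2 + 18*l + 60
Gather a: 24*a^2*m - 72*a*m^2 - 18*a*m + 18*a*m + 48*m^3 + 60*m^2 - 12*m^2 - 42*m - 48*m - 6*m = 24*a^2*m - 72*a*m^2 + 48*m^3 + 48*m^2 - 96*m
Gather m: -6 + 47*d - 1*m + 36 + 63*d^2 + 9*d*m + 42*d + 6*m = 63*d^2 + 89*d + m*(9*d + 5) + 30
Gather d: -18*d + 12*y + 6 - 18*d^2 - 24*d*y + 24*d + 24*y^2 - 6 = -18*d^2 + d*(6 - 24*y) + 24*y^2 + 12*y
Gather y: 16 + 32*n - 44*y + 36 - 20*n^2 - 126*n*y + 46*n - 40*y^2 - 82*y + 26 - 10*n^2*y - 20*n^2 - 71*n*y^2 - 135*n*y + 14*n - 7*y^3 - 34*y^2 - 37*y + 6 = -40*n^2 + 92*n - 7*y^3 + y^2*(-71*n - 74) + y*(-10*n^2 - 261*n - 163) + 84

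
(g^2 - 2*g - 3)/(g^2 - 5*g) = (g^2 - 2*g - 3)/(g*(g - 5))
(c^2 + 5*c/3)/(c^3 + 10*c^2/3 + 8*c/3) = (3*c + 5)/(3*c^2 + 10*c + 8)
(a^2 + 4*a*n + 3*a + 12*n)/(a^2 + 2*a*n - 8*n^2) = (a + 3)/(a - 2*n)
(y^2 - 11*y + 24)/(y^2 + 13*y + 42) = (y^2 - 11*y + 24)/(y^2 + 13*y + 42)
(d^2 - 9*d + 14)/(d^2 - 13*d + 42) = (d - 2)/(d - 6)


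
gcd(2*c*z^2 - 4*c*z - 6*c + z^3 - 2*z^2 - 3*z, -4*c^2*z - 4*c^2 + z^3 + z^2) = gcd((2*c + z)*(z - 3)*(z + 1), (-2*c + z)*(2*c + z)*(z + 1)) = 2*c*z + 2*c + z^2 + z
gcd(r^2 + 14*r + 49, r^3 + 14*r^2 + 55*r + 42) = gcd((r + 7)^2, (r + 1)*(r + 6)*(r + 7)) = r + 7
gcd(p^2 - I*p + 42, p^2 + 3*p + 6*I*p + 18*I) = p + 6*I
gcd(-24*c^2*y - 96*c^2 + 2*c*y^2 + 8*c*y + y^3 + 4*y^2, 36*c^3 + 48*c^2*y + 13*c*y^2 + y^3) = 6*c + y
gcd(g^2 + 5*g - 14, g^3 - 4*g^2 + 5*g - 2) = g - 2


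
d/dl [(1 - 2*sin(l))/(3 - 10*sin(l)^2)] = 2*(-10*sin(l)^2 + 10*sin(l) - 3)*cos(l)/(10*sin(l)^2 - 3)^2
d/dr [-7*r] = -7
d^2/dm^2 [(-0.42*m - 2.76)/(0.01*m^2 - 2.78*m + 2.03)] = (-(0.02*m - 2.78)*(0.04*m - 5.56)*(0.42*m + 2.76) + (0.0252*m - 2.28)*(0.01*m^2 - 2.78*m + 2.03))/(0.01*m^2 - 2.78*m + 2.03)^3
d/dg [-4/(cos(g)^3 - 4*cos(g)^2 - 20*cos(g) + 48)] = 4*(-3*cos(g)^2 + 8*cos(g) + 20)*sin(g)/(cos(g)^3 - 4*cos(g)^2 - 20*cos(g) + 48)^2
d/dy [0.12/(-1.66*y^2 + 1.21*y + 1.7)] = (0.3984*y - 0.1452)/(-1.66*y^2 + 1.21*y + 1.7)^2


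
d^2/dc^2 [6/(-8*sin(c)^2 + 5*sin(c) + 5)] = 6*(-256*sin(c)^4 + 120*sin(c)^3 + 199*sin(c)^2 - 215*sin(c) + 130)/(-8*sin(c)^2 + 5*sin(c) + 5)^3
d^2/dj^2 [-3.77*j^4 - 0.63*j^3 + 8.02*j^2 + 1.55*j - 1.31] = -45.24*j^2 - 3.78*j + 16.04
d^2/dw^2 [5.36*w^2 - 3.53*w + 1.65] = 10.7200000000000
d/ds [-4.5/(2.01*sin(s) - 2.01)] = 2.23880597014925*cos(s)/(sin(s) - 1)^2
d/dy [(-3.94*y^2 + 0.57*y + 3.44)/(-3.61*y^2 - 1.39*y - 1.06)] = (7.5343*y^2 + 33.1896*y + 4.1774)/(13.0321*y^4 + 10.0358*y^3 + 9.5853*y^2 + 2.9468*y + 1.1236)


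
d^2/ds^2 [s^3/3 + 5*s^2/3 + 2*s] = 2*s + 10/3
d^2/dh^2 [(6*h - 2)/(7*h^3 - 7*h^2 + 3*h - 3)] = 4*((3*h - 1)*(21*h^2 - 14*h + 3)^2 + (-63*h^2 + 42*h - 7*(3*h - 1)^2 - 9)*(7*h^3 - 7*h^2 + 3*h - 3))/(7*h^3 - 7*h^2 + 3*h - 3)^3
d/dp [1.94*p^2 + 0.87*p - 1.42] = 3.88*p + 0.87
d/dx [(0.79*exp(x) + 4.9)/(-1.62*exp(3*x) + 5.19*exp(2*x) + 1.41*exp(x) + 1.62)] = (2.5596*exp(3*x) + 19.7139*exp(2*x) - 50.862*exp(x) - 5.6292)*exp(x)/(2.6244*exp(6*x) - 16.8156*exp(5*x) + 22.3677*exp(4*x) + 9.387*exp(3*x) + 18.8037*exp(2*x) + 4.5684*exp(x) + 2.6244)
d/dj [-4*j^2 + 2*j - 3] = 2 - 8*j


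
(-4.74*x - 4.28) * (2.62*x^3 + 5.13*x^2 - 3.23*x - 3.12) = -12.4188*x^4 - 35.5298*x^3 - 6.6462*x^2 + 28.6132*x + 13.3536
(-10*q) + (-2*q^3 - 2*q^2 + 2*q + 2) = -2*q^3 - 2*q^2 - 8*q + 2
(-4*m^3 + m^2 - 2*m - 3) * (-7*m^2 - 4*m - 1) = 28*m^5 + 9*m^4 + 14*m^3 + 28*m^2 + 14*m + 3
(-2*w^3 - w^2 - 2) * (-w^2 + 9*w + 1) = 2*w^5 - 17*w^4 - 11*w^3 + w^2 - 18*w - 2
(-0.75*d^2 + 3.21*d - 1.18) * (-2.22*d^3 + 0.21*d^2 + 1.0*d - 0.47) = 1.665*d^5 - 7.2837*d^4 + 2.5437*d^3 + 3.3147*d^2 - 2.6887*d + 0.5546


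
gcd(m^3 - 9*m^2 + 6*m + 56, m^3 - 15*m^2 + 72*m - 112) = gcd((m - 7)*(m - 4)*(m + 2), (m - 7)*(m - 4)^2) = m^2 - 11*m + 28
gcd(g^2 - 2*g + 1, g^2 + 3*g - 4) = g - 1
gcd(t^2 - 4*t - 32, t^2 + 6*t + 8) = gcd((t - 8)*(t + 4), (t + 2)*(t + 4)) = t + 4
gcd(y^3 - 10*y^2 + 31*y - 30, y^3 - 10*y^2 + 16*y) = y - 2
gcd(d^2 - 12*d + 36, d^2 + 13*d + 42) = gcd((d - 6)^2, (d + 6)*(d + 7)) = 1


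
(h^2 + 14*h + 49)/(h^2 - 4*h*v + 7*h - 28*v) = (-h - 7)/(-h + 4*v)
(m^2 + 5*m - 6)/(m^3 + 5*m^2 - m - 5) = (m + 6)/(m^2 + 6*m + 5)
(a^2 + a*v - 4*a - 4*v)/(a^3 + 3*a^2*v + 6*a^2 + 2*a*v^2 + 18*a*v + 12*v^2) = (a - 4)/(a^2 + 2*a*v + 6*a + 12*v)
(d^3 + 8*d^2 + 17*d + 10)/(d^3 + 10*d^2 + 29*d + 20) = (d + 2)/(d + 4)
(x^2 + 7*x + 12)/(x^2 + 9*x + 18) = (x + 4)/(x + 6)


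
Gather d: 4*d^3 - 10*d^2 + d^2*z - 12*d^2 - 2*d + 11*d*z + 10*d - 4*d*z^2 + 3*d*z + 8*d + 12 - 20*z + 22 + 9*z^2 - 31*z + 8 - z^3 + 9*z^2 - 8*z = 4*d^3 + d^2*(z - 22) + d*(-4*z^2 + 14*z + 16) - z^3 + 18*z^2 - 59*z + 42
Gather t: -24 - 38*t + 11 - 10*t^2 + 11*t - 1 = -10*t^2 - 27*t - 14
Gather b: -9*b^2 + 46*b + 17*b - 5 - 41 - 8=-9*b^2 + 63*b - 54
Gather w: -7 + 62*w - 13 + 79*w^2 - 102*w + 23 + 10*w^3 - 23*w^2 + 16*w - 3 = 10*w^3 + 56*w^2 - 24*w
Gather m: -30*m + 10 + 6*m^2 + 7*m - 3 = 6*m^2 - 23*m + 7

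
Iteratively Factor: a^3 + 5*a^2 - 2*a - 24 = (a + 4)*(a^2 + a - 6) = (a + 3)*(a + 4)*(a - 2)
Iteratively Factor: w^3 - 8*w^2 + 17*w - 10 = (w - 2)*(w^2 - 6*w + 5) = (w - 2)*(w - 1)*(w - 5)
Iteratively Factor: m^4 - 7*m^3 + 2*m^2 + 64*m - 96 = (m + 3)*(m^3 - 10*m^2 + 32*m - 32) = (m - 4)*(m + 3)*(m^2 - 6*m + 8) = (m - 4)*(m - 2)*(m + 3)*(m - 4)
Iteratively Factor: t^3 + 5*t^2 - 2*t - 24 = (t + 4)*(t^2 + t - 6) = (t + 3)*(t + 4)*(t - 2)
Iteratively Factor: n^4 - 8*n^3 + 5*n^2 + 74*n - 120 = (n + 3)*(n^3 - 11*n^2 + 38*n - 40) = (n - 5)*(n + 3)*(n^2 - 6*n + 8) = (n - 5)*(n - 2)*(n + 3)*(n - 4)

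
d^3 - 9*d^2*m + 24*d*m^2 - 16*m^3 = (d - 4*m)^2*(d - m)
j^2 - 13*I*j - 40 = (j - 8*I)*(j - 5*I)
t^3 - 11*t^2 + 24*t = t*(t - 8)*(t - 3)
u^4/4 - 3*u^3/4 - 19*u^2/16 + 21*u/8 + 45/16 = (u/4 + 1/4)*(u - 3)*(u - 5/2)*(u + 3/2)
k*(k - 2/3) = k^2 - 2*k/3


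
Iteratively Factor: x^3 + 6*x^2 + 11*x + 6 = (x + 3)*(x^2 + 3*x + 2) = (x + 2)*(x + 3)*(x + 1)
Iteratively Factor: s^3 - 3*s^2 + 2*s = (s)*(s^2 - 3*s + 2) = s*(s - 1)*(s - 2)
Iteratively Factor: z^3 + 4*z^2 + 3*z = (z + 1)*(z^2 + 3*z) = z*(z + 1)*(z + 3)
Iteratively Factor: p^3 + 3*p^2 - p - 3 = (p - 1)*(p^2 + 4*p + 3) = (p - 1)*(p + 3)*(p + 1)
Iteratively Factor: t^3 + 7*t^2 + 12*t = (t + 3)*(t^2 + 4*t) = t*(t + 3)*(t + 4)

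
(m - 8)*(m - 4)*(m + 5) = m^3 - 7*m^2 - 28*m + 160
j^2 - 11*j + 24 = (j - 8)*(j - 3)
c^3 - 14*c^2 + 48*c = c*(c - 8)*(c - 6)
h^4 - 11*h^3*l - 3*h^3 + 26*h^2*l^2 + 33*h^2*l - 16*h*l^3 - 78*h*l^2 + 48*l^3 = (h - 3)*(h - 8*l)*(h - 2*l)*(h - l)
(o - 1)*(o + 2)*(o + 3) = o^3 + 4*o^2 + o - 6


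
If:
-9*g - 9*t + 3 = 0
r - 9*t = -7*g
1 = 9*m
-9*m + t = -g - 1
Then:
No Solution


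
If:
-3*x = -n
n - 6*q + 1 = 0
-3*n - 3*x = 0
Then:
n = 0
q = 1/6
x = 0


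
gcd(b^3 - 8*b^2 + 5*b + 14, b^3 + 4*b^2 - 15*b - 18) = b + 1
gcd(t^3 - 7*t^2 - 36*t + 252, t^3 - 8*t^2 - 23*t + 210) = t^2 - 13*t + 42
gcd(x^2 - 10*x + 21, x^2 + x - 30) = 1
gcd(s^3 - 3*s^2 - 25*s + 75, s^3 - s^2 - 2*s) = 1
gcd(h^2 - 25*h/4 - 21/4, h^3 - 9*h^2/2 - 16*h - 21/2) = h - 7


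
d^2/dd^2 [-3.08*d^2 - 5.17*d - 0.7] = -6.16000000000000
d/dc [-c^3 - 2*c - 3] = -3*c^2 - 2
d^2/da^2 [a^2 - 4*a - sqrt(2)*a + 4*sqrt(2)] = 2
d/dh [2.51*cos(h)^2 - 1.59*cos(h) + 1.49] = (1.59 - 5.02*cos(h))*sin(h)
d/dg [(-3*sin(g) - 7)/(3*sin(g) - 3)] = 10*cos(g)/(3*(sin(g) - 1)^2)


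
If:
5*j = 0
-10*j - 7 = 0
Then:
No Solution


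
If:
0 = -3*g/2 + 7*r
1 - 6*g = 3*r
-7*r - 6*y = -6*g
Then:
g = 14/93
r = 1/31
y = 7/62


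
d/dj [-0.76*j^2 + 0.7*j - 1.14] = 0.7 - 1.52*j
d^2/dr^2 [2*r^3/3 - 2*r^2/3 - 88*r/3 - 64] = 4*r - 4/3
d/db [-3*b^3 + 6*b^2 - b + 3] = -9*b^2 + 12*b - 1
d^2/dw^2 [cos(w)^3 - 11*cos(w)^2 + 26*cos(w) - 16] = -107*cos(w)/4 + 22*cos(2*w) - 9*cos(3*w)/4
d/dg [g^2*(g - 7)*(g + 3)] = 2*g*(2*g^2 - 6*g - 21)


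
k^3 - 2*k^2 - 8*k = k*(k - 4)*(k + 2)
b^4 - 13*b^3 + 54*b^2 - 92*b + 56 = (b - 7)*(b - 2)^3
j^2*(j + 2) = j^3 + 2*j^2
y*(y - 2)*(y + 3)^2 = y^4 + 4*y^3 - 3*y^2 - 18*y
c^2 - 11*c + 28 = (c - 7)*(c - 4)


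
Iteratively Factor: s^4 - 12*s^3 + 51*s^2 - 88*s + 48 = (s - 4)*(s^3 - 8*s^2 + 19*s - 12) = (s - 4)^2*(s^2 - 4*s + 3) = (s - 4)^2*(s - 1)*(s - 3)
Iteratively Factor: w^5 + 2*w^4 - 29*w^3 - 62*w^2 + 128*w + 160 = (w - 5)*(w^4 + 7*w^3 + 6*w^2 - 32*w - 32) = (w - 5)*(w - 2)*(w^3 + 9*w^2 + 24*w + 16) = (w - 5)*(w - 2)*(w + 4)*(w^2 + 5*w + 4) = (w - 5)*(w - 2)*(w + 1)*(w + 4)*(w + 4)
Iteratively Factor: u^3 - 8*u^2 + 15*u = (u - 3)*(u^2 - 5*u) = u*(u - 3)*(u - 5)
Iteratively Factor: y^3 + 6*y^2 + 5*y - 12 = (y - 1)*(y^2 + 7*y + 12) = (y - 1)*(y + 3)*(y + 4)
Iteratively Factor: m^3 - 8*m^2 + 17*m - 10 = (m - 2)*(m^2 - 6*m + 5) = (m - 5)*(m - 2)*(m - 1)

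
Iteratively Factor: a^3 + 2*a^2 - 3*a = (a + 3)*(a^2 - a) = (a - 1)*(a + 3)*(a)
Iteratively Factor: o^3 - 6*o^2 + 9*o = (o)*(o^2 - 6*o + 9) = o*(o - 3)*(o - 3)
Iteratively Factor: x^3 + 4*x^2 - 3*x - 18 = (x + 3)*(x^2 + x - 6) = (x + 3)^2*(x - 2)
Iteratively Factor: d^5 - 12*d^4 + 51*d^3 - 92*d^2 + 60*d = (d - 2)*(d^4 - 10*d^3 + 31*d^2 - 30*d) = (d - 5)*(d - 2)*(d^3 - 5*d^2 + 6*d) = d*(d - 5)*(d - 2)*(d^2 - 5*d + 6) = d*(d - 5)*(d - 2)^2*(d - 3)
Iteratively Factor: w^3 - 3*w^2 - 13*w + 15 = (w - 1)*(w^2 - 2*w - 15) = (w - 1)*(w + 3)*(w - 5)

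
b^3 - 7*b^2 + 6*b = b*(b - 6)*(b - 1)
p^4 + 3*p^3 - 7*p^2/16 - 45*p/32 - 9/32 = (p - 3/4)*(p + 1/4)*(p + 1/2)*(p + 3)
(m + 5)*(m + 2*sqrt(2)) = m^2 + 2*sqrt(2)*m + 5*m + 10*sqrt(2)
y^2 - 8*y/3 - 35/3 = (y - 5)*(y + 7/3)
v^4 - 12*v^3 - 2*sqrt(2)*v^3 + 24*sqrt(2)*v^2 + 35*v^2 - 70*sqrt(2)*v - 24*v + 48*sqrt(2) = (v - 8)*(v - 3)*(v - 1)*(v - 2*sqrt(2))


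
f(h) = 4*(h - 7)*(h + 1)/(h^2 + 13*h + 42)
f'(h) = 4*(-2*h - 13)*(h - 7)*(h + 1)/(h^2 + 13*h + 42)^2 + 4*(h - 7)/(h^2 + 13*h + 42) + 4*(h + 1)/(h^2 + 13*h + 42)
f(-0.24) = -0.57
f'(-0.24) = -0.48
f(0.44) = -0.79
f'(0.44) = -0.20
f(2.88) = -0.73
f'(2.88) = 0.14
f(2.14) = -0.82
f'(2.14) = 0.10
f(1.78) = -0.85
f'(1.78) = 0.06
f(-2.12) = 2.16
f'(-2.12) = -3.16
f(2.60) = -0.77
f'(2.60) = 0.13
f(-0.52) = -0.41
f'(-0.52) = -0.66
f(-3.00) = 6.67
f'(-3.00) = -7.89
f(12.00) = 0.76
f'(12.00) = 0.13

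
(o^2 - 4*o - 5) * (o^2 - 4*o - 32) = o^4 - 8*o^3 - 21*o^2 + 148*o + 160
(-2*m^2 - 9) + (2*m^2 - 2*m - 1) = -2*m - 10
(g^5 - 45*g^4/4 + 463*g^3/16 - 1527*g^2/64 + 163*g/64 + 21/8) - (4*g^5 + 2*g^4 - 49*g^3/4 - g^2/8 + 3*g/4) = -3*g^5 - 53*g^4/4 + 659*g^3/16 - 1519*g^2/64 + 115*g/64 + 21/8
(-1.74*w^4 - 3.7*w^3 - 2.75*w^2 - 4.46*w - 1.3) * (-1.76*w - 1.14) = 3.0624*w^5 + 8.4956*w^4 + 9.058*w^3 + 10.9846*w^2 + 7.3724*w + 1.482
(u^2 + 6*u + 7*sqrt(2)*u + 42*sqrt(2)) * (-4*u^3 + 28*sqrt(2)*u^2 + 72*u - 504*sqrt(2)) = -4*u^5 - 24*u^4 + 464*u^3 + 2784*u^2 - 7056*u - 42336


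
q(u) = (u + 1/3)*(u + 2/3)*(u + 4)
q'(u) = (u + 1/3)*(u + 2/3) + (u + 1/3)*(u + 4) + (u + 2/3)*(u + 4) = 3*u^2 + 10*u + 38/9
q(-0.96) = 0.56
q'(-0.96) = -2.61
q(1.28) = 16.58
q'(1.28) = 21.94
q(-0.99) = 0.64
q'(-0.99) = -2.74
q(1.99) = 36.97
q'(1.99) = 36.00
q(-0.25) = 0.13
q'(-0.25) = 1.91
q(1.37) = 18.63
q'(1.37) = 23.55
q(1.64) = 25.67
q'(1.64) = 28.69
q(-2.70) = 6.26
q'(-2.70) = -0.91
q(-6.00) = -60.44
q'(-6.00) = 52.22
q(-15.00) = -2312.44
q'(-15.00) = 529.22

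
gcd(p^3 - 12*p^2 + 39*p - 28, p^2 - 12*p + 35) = p - 7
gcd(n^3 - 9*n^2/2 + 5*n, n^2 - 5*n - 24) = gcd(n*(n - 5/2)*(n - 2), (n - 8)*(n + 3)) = 1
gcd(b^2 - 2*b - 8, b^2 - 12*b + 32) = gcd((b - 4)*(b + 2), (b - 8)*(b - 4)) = b - 4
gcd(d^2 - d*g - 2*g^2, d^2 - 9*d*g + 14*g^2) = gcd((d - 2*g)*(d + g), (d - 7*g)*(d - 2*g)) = d - 2*g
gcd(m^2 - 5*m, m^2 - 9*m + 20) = m - 5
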